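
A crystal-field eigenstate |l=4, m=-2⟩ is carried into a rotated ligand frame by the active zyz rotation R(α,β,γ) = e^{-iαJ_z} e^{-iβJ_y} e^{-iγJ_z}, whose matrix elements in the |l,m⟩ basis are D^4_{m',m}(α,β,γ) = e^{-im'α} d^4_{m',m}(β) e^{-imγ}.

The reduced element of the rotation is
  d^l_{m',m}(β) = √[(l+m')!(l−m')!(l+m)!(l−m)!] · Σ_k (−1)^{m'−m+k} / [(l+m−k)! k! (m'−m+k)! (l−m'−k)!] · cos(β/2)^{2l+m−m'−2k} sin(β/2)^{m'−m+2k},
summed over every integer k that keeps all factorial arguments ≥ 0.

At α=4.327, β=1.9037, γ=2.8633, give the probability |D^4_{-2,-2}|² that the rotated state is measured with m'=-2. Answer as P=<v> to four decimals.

P=0.2090

D^4_{-2,-2}(4.3270,1.9037,2.8633) = e^{-i·-2·4.3270}·d^4_{-2,-2}(1.9037)·e^{-i·-2·2.8633}. Compute d first:
c=cos(1.903700/2)=0.580177, s=sin(1.903700/2)=0.814490; N=√[2·720·2·720]=1440.000000
k: max(0,(-2)−(-2))=0 … min(4+(-2),4−(-2))=2
  k=0: (−1)^0·1440.0000/(1440)·0.5802^8·0.8145^0 = +0.012838
  k=1: (−1)^1·1440.0000/(120)·0.5802^6·0.8145^2 = -0.303611
  k=2: (−1)^2·1440.0000/(96)·0.5802^4·0.8145^4 = +0.747959
d^4_{-2,-2}(1.9037) = +0.012838 -0.303611 +0.747959 = +0.457186
|D^4_{-2,-2}|² = |d^4_{-2,-2}(β)|² = (+0.457186)² = 0.209019 (the z-rotation phases have unit modulus)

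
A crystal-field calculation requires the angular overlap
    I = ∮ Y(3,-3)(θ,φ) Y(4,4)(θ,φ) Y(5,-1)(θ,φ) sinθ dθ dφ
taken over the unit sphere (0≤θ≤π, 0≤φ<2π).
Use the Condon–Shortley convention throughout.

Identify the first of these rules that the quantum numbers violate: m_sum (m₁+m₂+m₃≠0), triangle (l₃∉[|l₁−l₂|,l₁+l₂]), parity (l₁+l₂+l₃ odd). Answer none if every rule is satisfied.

m₁+m₂+m₃ = -3 + 4 − 1 = 0  ✓
triangle: |3−4|=1 ≤ l₃=5 ≤ 3+4=7  ✓
parity: l₁+l₂+l₃ = 12 is even  ✓

none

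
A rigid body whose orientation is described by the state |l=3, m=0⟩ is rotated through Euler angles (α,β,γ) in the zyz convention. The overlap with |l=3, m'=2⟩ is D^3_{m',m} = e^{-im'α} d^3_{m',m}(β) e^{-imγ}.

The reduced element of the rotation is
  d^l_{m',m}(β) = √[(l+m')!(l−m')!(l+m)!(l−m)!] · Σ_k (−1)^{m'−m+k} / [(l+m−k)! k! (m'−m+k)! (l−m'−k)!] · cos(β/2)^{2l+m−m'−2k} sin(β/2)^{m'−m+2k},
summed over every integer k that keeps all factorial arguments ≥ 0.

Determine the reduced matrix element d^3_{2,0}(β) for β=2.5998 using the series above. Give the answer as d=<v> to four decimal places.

d^3_{2,0}(β=2.5998) via the finite sum:
With c≡cos(β/2)=0.267595 and s≡sin(β/2)=0.963531, N=[120·1·6·6]^{1/2}=65.726707
k∈{0,1} keeps every argument non-negative
  k=0: (−1)^2·65.7267/(12)·0.2676^4·0.9635^2 = +0.026074
  k=1: (−1)^3·65.7267/(12)·0.2676^2·0.9635^4 = -0.338050
d^3_{2,0}(2.5998) = +0.026074 -0.338050 = -0.311976

d=-0.3120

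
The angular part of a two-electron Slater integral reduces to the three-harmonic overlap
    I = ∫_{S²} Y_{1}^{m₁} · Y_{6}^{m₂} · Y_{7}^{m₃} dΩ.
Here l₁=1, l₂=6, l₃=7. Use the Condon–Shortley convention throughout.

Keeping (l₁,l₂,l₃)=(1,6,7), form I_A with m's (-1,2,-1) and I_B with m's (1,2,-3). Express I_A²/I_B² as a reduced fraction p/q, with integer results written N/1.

l's match ⇒ only the (l;m) 3-j factors differ between A and B.
A: triangle coeff Δ(1,6,7) = 1/1365; Σ_t [0,0]: t=0:+1/1935360 = 1/1935360; (3j)²=1/91 [(1 6 7; -1 2 -1)], sign=+1
B: triangle coeff Δ(1,6,7) = 1/1365; Σ_t [0,0]: t=0:+1/1935360 = 1/1935360; (3j)²=3/91 [(1 6 7; 1 2 -3)], sign=+1
I_A²/I_B² = (1/91)/(3/91) = 1/3

1/3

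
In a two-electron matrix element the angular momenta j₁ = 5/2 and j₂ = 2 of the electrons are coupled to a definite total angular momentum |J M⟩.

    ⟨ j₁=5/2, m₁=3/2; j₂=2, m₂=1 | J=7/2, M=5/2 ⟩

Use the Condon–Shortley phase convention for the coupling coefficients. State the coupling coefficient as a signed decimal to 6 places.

√[8·1!4!3!/9! · 4!1!3!1!6!1!] = √(2304/7)
  +(−1)^0/∏(0,1,1,3,3,0)! = 1/36  (running 1/36)
  +(−1)^1/∏(1,0,0,2,4,1)! = -1/48  (running 1/144)
⟨..|..⟩ = √(2304/7)·(1/144) = +0.125988

+√(1/63) = +0.125988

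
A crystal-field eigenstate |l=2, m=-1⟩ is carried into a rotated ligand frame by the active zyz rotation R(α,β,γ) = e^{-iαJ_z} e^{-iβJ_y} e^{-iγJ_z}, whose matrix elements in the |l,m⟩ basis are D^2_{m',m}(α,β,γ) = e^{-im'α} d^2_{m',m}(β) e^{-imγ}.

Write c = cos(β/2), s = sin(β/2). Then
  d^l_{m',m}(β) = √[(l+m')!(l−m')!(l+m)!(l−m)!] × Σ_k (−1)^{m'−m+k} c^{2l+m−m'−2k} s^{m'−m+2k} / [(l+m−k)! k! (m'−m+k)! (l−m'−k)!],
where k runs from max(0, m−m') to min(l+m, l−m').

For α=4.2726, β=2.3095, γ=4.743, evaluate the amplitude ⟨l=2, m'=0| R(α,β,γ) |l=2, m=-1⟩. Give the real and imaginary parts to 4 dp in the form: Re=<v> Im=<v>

Re=0.0187 Im=-0.6094

Split into d^2_{0,-1}(β=2.3095) × two z-phases.
c=cos(2.309500/2)=0.404147, s=sin(2.309500/2)=0.914694; N=√[2·2·1·6]=4.898979
k: max(0,(-1)−(0))=0 … min(2+(-1),2−(0))=1
  k=0: (−1)^1·4.8990/(2)·0.4041^3·0.9147^1 = -0.147901
  k=1: (−1)^2·4.8990/(2)·0.4041^1·0.9147^3 = +0.757605
d^2_{0,-1}(2.3095) = -0.147901 +0.757605 = +0.609704
Phases: e^{-i·(0)·4.2726}=+1.000000+0.000000i, e^{-i·(-1)·4.7430}=+0.030606-0.999532i ⇒ D=+0.018661-0.609418i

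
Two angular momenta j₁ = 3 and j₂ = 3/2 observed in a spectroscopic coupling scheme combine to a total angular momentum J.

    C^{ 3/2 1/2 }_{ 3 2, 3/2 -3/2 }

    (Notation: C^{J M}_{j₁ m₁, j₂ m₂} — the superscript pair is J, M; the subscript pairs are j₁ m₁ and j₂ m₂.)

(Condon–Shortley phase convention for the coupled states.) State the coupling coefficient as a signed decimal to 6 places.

triangle: 3!×3!×0!/7! = 36/5040
(j±m)!: 5!×1!×0!×3!×2!×1! = 1440
prefactor² = (2J+1)×Δ×N² = 288/7
  k=0: +1/(0!×3!×1!×0!×2!×0!) = 1/12
Σ = 1/12  ⇒  CG² = 288/7×(1/12)² = 2/7
CG = +√(2/7) = +0.534522

+0.534522  (= +√(2/7))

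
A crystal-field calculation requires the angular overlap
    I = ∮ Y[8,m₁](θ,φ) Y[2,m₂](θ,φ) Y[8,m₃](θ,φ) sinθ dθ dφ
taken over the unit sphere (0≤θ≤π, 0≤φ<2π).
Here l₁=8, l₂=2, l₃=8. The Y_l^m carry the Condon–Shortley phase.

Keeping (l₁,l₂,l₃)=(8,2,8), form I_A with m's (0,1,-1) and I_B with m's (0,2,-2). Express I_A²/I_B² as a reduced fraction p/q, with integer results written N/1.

l's match ⇒ only the (l;m) 3-j factors differ between A and B.
A: triangle coeff Δ(8,2,8) = 1/348840; Σ_t [1,2]: t=1:−1/50803200 t=2:+1/58060800 = -1/406425600; (3j)²=1/3230 [(8 2 8; 0 1 -1)], sign=+1
B: triangle coeff Δ(8,2,8) = 1/348840; Σ_t [2,2]: t=2:+1/116121600 = 1/116121600; (3j)²=7/323 [(8 2 8; 0 2 -2)], sign=+1
I_A²/I_B² = (1/3230)/(7/323) = 1/70

1/70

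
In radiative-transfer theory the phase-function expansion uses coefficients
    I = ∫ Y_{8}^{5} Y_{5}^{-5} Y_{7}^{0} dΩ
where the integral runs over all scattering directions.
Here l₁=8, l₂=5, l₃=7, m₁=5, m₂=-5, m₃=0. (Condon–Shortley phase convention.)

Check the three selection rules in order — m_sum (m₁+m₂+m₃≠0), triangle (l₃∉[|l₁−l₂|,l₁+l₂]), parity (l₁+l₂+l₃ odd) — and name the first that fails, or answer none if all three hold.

none

Σmᵢ = 0  ✓
l₃∈[|l₁−l₂|,l₁+l₂]=[3,13], have l₃=7  ✓
Σlᵢ = 20 ⇒ even  ✓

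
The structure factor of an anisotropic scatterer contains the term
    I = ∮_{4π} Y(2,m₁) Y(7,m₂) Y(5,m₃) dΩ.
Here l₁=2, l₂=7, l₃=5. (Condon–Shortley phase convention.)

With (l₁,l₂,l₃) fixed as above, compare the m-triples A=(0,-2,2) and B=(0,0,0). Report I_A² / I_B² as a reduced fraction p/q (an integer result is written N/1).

40/49

l's match ⇒ only the (l;m) 3-j factors differ between A and B.
A: triangle coeff Δ(2,7,5) = 1/15015; Σ_t [2,2]: t=2:+1/120960 = 1/120960; (3j)²=24/1001 [(2 7 5; 0 -2 2)], sign=-1
B: triangle coeff Δ(2,7,5) = 1/15015; Σ_t [2,2]: t=2:+1/57600 = 1/57600; (3j)²=21/715 [(2 7 5; 0 0 0)], sign=-1
I_A²/I_B² = (24/1001)/(21/715) = 40/49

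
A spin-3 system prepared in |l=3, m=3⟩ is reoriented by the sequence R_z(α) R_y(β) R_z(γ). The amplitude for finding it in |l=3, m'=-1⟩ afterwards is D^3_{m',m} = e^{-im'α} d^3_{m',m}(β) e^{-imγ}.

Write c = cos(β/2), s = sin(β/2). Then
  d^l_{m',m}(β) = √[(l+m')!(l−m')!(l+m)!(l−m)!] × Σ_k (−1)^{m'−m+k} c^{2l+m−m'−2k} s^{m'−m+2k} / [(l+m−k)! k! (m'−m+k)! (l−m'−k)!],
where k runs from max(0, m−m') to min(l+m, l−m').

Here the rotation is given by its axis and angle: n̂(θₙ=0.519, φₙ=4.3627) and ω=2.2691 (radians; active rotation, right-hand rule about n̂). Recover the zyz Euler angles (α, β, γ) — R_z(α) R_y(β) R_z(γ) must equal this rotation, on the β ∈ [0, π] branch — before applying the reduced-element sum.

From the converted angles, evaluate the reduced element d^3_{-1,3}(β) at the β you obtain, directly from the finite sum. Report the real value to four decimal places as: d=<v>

Axis–angle → zyz. n̂ = (sinθₙcosφₙ, sinθₙsinφₙ, cosθₙ) = (-0.169937, -0.465993, +0.868316), ω = 2.2691.
R = I cosω + sinω [n̂]ₓ + (1−cosω) n̂n̂ᵀ gives
  R = [-0.595474, -0.534971, -0.599347; +0.795174, -0.286160, -0.534613; +0.114493, -0.794933, +0.595796]
β = atan2(√(R₁₃²+R₂₃²), R₃₃) = 0.932540; α = atan2(R₂₃, R₁₃) mod 2π = 3.869966; γ = atan2(R₃₂, −R₃₁) mod 2π = 4.569344
d^3_{-1,3}(β=0.9325) via the finite sum:
With c≡cos(β/2)=0.893251 and s≡sin(β/2)=0.449558, N=[2·24·720·1]^{1/2}=185.903201
The bounds max(0,m−m')=4 and min(l+m,l−m')=4 give 1 term
  k=4: (−1)^0·185.9032/(48)·0.8933^2·0.4496^4 = +0.126222
d^3_{-1,3}(0.9325) = +0.126222

d=0.1262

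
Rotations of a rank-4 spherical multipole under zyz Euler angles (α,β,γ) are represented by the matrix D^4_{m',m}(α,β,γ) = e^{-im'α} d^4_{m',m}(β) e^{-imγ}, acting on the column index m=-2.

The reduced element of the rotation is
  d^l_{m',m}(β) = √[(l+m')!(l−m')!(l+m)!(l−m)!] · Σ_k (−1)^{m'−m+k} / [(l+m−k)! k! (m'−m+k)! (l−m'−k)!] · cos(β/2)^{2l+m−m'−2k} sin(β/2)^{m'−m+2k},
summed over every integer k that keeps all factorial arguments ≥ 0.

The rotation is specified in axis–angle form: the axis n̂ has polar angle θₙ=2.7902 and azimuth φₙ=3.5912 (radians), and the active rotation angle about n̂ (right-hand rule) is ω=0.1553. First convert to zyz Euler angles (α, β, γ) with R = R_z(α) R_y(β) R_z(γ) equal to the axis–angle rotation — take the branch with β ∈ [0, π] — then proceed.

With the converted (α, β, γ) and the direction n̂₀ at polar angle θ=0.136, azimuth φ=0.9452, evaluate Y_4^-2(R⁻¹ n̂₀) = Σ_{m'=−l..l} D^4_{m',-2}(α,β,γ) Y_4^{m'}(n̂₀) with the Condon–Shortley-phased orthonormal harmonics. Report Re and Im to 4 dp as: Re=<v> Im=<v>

Re=0.0047 Im=-0.0262

Axis–angle → zyz. n̂ = (sinθₙcosφₙ, sinθₙsinφₙ, cosθₙ) = (-0.309998, -0.149596, -0.938894), ω = 0.1553.
R = I cosω + sinω [n̂]ₓ + (1−cosω) n̂n̂ᵀ gives
  R = [+0.989122, +0.145783, -0.019636; -0.144667, +0.988234, +0.049640; +0.026642, -0.046259, +0.998574]
β = atan2(√(R₁₃²+R₂₃²), R₃₃) = 0.053408; α = atan2(R₂₃, R₁₃) mod 2π = 1.947481; γ = atan2(R₃₂, −R₃₁) mod 2π = 4.189859
Need the full column D^4_{m',-2} for m'=−4..4 at α=1.9475, β=0.0534, γ=4.1899.
cos(β/2)=0.999643, sin(β/2)=0.026701
d^4_{-4,-2}: single k=2 term ⇒ +0.003764;  D = -0.003370-0.001677i
d^4_{-3,-2}: k∈[1..2] ⇒ +0.099656 -0.000213 = +0.099443;  D = -0.008442+0.099084i
d^4_{-2,-2}: k∈[0..2] ⇒ +0.997151 -0.008537 +0.000008 = +0.988622;  D = +0.946862-0.284299i
d^4_{-1,-2}: k∈[0..2] ⇒ -0.112999 +0.000403 -0.000000 = -0.112596;  D = +0.069777+0.088369i
d^4_{0,-2}: k∈[0..2] ⇒ +0.006749 -0.000013 +0.000000 = +0.006736;  D = -0.003381+0.005826i
d^4_{1,-2}: k∈[0..2] ⇒ -0.000269 +0.000000 -0.000000 = -0.000268;  D = -0.000265-0.000040i
d^4_{2,-2}: k∈[0..2] ⇒ +0.000008 -0.000000 +0.000000 = +0.000008;  D = -0.000002-0.000007i
d^4_{3,-2}: k∈[0..1] ⇒ -0.000000 +0.000000 = -0.000000;  D = +0.000000-0.000000i
d^4_{4,-2}: single k=0 term ⇒ +0.000000;  D = +0.000000+0.000000i
Y_4^{m'}(θ=0.136,φ=0.9452) and Σ D·Y over m':
  (-0.0034-0.0017i)·(-0.0001+0.0001i)  (-0.0084+0.0991i)·(-0.0029-0.0009i)  (+0.9469-0.2843i)·(-0.0113-0.0343i)  (+0.0698+0.0884i)·(+0.1441-0.1994i)  (-0.0034+0.0058i)·(+0.7698+0.0000i)  (-0.0003-0.0000i)·(-0.1441-0.1994i)  (-0.0000-0.0000i)·(-0.0113+0.0343i)  (+0.0000-0.0000i)·(+0.0029-0.0009i)  (+0.0000+0.0000i)·(-0.0001-0.0001i)
Y_4^-2(R⁻¹ n̂) = +0.004736-0.026155i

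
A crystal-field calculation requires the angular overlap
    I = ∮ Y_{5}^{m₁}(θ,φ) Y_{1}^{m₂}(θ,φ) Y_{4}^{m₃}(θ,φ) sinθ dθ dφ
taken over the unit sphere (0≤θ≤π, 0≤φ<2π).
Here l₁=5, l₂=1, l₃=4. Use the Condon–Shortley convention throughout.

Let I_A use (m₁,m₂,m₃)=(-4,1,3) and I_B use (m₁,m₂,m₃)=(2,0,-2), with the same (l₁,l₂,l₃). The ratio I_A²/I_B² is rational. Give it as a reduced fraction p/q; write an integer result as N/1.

Shared (l₁,l₂,l₃)=(5,1,4): N and (l;000)² cancel in I_A²/I_B².
A: Δ = 2!·8!·0!/11! = 1/495; Racah Σ t=2..2: t=2:+1/10080 = 1/10080; ⇒ 3j(5 1 4; -4 1 3)² = 4/55, sgn -1
B: Δ = 2!·8!·0!/11! = 1/495; Racah Σ t=1..1: t=1:−1/1440 = -1/1440; ⇒ 3j(5 1 4; 2 0 -2)² = 7/165, sgn -1
I_A²/I_B² = (4/55)/(7/165) = 12/7

12/7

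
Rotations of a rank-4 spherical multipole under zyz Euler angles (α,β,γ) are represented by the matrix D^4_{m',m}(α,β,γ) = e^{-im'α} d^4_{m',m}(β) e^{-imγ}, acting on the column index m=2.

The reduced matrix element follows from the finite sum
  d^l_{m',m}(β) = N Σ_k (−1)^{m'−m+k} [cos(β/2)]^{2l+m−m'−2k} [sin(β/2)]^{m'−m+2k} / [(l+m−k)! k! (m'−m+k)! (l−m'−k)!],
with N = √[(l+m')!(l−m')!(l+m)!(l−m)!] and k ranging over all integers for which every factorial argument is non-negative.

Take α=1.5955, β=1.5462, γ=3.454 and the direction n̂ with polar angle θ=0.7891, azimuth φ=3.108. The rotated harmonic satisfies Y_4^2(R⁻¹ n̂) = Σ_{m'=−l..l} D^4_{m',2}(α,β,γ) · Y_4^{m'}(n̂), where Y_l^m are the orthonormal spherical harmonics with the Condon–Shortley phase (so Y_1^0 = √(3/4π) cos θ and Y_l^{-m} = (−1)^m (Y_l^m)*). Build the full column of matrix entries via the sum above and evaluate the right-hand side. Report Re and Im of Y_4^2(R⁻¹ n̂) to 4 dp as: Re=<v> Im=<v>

Need the full column D^4_{m',2} for m'=−4..4 at α=1.5955, β=1.5462, γ=3.4540.
cos(β/2)=0.715749, sin(β/2)=0.698357
d^4_{-4,2}: single k=6 term ⇒ +0.314461;  D = +0.271953-0.157884i
d^4_{-3,2}: k∈[5..6] ⇒ +0.683686 -0.216955 = +0.466731;  D = -0.244234-0.397728i
d^4_{-2,2}: k∈[4..6] ⇒ +0.936366 -0.713131 +0.056575 = +0.279810;  D = -0.234752+0.152266i
d^4_{-1,2}: k∈[3..5] ⇒ +0.904800 -1.292045 +0.246004 = -0.141241;  D = -0.079764-0.116563i
d^4_{0,2}: k∈[2..4] ⇒ +0.622074 -1.579227 +0.563780 = -0.393373;  D = -0.319054+0.230102i
d^4_{1,2}: k∈[1..3] ⇒ +0.285128 -1.357200 +0.861363 = -0.210709;  D = +0.127437+0.167803i
d^4_{2,2}: k∈[0..2] ⇒ +0.068879 -0.786868 +0.936366 = +0.218377;  D = -0.170595+0.136331i
d^4_{3,2}: k∈[0..1] ⇒ -0.251459 +0.718163 = +0.466703;  D = +0.300275+0.357277i
d^4_{4,2}: single k=0 term ⇒ +0.346976;  D = +0.260027-0.229736i
Y_4^{m'}(θ=0.7891,φ=3.108) and Σ D·Y over m':
  (+0.2720-0.1579i)·(+0.1113+0.0150i)  (-0.2442-0.3977i)·(-0.3136-0.0317i)  (-0.2348+0.1523i)·(+0.4159+0.0280i)  (-0.0798-0.1166i)·(-0.1121-0.0038i)  (-0.3191+0.2301i)·(-0.3457+0.0000i)  (+0.1274+0.1678i)·(+0.1121-0.0038i)  (-0.1706+0.1363i)·(+0.4159-0.0280i)  (+0.3003+0.3573i)·(+0.3136-0.0317i)  (+0.2600-0.2297i)·(+0.1113-0.0150i)
Y_4^2(R⁻¹ n̂) = +0.192268+0.262450i

Re=0.1923 Im=0.2624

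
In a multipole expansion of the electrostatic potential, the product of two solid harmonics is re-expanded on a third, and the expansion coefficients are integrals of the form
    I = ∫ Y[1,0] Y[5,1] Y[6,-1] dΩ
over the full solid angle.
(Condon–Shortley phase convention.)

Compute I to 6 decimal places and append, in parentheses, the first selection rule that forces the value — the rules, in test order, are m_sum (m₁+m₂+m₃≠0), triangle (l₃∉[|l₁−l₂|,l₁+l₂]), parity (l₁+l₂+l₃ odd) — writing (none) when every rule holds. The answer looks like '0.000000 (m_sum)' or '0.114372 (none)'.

-0.241725 (none)

Checks pass: Σm=0; 12 even; l₃=6∈[4,6].
(2·1+1)(2·5+1)(2·6+1) = 429
Δ: 0! 2! 10! / 13! → 1/858
sum: t=0:+1/14400 = 1/14400
3j²(1 5 6; 0 0 0) = Δ·Π!·Σ² = 6/143  (sign +1)
sum: t=0:+1/17280 = 1/17280
3j²(1 5 6; 0 1 -1) = Δ·Π!·Σ² = 35/858  (sign -1)
combine: 4πI² = 429·6/143·35/858 = 105/143
take √, sign -1: I = -0.24172507
No selection rule forces the value: the integral is nonzero (none).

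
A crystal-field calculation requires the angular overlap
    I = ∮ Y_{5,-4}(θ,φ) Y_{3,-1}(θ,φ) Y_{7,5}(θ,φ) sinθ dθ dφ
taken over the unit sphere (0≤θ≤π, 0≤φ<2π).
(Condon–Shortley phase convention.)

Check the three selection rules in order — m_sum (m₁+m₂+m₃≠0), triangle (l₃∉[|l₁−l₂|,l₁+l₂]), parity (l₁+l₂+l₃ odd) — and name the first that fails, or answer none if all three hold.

m₁+m₂+m₃ = -4 − 1 + 5 = 0  ✓
triangle: |5−3|=2 ≤ l₃=7 ≤ 5+3=8  ✓
parity: l₁+l₂+l₃ = 15 is odd  ✗

parity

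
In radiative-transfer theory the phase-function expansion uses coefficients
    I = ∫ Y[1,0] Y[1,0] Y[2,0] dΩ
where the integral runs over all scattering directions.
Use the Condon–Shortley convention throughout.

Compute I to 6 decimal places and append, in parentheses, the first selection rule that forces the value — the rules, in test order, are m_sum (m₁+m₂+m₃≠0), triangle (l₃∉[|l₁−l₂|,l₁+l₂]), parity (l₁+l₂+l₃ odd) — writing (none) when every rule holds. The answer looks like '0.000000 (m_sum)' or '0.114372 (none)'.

0.252313 (none)

Rules hold: Σm=0, L=4 even, 0≤2≤2.
N = 3·3·5 = 45
Δ = 0!·2!·2!/5! = 1/30
Racah Σ t=0..0: t=0:+1/1 = 1/1
⇒ 3j(1 1 2; 0 0 0)² = 2/15, sgn +1
(m-triple is (0,0,0) — same symbol as above.)
4πI² = N·(3j₀)²·(3jₘ)² = 4/5
I = +1·√(0.8/4π) = 0.25231325
No selection rule forces the value: the integral is nonzero (none).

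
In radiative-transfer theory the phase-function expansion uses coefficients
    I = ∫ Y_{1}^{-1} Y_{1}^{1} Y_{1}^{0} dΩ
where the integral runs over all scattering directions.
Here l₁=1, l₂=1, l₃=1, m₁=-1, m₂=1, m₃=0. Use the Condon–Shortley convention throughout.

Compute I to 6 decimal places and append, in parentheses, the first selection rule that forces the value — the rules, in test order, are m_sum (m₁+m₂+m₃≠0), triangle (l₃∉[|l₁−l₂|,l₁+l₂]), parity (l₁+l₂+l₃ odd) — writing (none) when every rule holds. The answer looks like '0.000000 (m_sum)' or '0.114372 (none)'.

0.000000 (parity)

l₁+l₂+l₃=3 is odd: 3j(l;000)=0 ⇒ I=0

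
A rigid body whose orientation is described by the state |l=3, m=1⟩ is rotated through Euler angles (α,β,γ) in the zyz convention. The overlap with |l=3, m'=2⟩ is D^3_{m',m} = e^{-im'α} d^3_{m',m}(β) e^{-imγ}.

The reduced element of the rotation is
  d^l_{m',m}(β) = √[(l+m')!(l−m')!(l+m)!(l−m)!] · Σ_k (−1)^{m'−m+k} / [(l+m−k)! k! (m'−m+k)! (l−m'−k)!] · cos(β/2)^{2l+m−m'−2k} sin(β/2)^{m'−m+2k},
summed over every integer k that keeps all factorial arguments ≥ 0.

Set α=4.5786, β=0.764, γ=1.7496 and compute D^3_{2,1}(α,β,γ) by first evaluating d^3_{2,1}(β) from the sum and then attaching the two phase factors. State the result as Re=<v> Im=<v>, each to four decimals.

Re=0.0487 Im=-0.5470

D^3_{2,1}(4.5786,0.7640,1.7496) = e^{-i·2·4.5786}·d^3_{2,1}(0.7640)·e^{-i·1·1.7496}. Compute d first:
Half-angle: c=0.927921, s=0.372777. N=√(120·1·24·2)=75.894664
The bounds max(0,m−m')=0 and min(l+m,l−m')=1 give 2 terms
  k=0: (−1)^1·75.8947/(24)·0.9279^5·0.3728^1 = -0.810969
  k=1: (−1)^2·75.8947/(12)·0.9279^3·0.3728^3 = +0.261764
d^3_{2,1}(0.7640) = -0.810969 +0.261764 = -0.549204
Attach z-rotation phases: D = e^{-i(2)(4.5786)}·(-0.549204)·e^{-i(1)(1.7496)} = +0.048691-0.547042i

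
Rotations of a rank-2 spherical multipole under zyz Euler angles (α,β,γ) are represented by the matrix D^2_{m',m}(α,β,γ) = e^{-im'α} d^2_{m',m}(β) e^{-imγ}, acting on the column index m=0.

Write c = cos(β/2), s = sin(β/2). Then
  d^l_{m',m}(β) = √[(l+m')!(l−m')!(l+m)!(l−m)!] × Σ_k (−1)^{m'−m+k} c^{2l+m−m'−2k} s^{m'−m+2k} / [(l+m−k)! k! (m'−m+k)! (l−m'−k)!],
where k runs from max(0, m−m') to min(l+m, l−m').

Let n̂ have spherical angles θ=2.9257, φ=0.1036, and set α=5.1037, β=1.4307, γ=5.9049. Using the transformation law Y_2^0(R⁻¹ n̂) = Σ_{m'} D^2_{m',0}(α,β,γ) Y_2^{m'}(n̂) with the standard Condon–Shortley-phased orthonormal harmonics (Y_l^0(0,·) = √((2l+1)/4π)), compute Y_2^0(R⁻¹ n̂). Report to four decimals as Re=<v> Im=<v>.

Re=-0.3099 Im=0.0000

Need the full column D^2_{m',0} for m'=−2..2 at α=5.1037, β=1.4307, γ=5.9049.
cos(β/2)=0.754864, sin(β/2)=0.655882
d^2_{-2,0}: single k=2 term ⇒ +0.600432;  D = -0.425746-0.423389i
d^2_{-1,0}: k∈[1..2] ⇒ +0.691046 -0.521700 = +0.169346;  D = +0.064589-0.156545i
d^2_{0,0}: k∈[0..2] ⇒ +0.324694 -0.980501 +0.185055 = -0.470752;  D = -0.470752+0.000000i
d^2_{1,0}: k∈[0..1] ⇒ -0.691046 +0.521700 = -0.169346;  D = -0.064589-0.156545i
d^2_{2,0}: single k=0 term ⇒ +0.600432;  D = -0.425746+0.423389i
Y_2^{m'}(θ=2.9257,φ=0.1036) and Σ D·Y over m':
  (-0.4257-0.4234i)·(+0.0173-0.0036i)  (+0.0646-0.1565i)·(-0.1608+0.0167i)  (-0.4708+0.0000i)·(+0.5874+0.0000i)  (-0.0646-0.1565i)·(+0.1608+0.0167i)  (-0.4257+0.4234i)·(+0.0173+0.0036i)
Y_2^0(R⁻¹ n̂) = -0.309897-0.000000i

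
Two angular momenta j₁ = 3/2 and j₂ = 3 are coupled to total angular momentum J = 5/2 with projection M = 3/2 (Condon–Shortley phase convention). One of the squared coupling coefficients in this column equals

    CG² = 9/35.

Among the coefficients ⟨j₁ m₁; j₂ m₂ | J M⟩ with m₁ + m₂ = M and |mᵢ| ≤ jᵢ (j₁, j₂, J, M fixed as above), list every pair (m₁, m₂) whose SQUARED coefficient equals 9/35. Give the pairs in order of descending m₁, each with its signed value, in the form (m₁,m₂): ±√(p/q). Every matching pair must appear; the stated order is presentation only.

Admissible pairs with m₁+m₂ = M = 3/2: (-3/2,3), (-1/2,2), (1/2,1), (3/2,0)
  (m₁,m₂)=(3/2,0): CG² = 9/35, CG = +√(9/35)   ← matches the target
  (m₁,m₂)=(1/2,1): CG² = 7/20, CG = −√(7/20)
  (m₁,m₂)=(-1/2,2): CG² = 1/14, CG = +√(1/14)
  (m₁,m₂)=(-3/2,3): CG² = 9/28, CG = +√(9/28)
Pairs with CG² = 9/35: (3/2,0): +√(9/35)

(3/2,0): +√(9/35)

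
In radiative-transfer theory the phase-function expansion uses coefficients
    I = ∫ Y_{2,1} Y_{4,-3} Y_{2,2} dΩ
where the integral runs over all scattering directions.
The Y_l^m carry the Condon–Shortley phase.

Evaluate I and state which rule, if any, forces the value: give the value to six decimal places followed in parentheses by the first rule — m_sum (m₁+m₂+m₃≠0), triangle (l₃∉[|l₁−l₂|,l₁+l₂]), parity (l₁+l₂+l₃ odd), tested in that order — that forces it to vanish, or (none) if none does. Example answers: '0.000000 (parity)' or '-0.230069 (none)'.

Rules hold: Σm=0, L=8 even, 2≤2≤6.
N = 5·9·5 = 225
Δ = 4!·0!·4!/9! = 1/630
Racah Σ t=2..2: t=2:+1/16 = 1/16
⇒ 3j(2 4 2; 0 0 0)² = 2/35, sgn +1
Racah Σ t=1..1: t=1:−1/144 = -1/144
⇒ 3j(2 4 2; 1 -3 2)² = 1/18, sgn -1
4πI² = N·(3j₀)²·(3jₘ)² = 5/7
I = -1·√(0.714286/4π) = -0.23841361
No selection rule forces the value: the integral is nonzero (none).

-0.238414 (none)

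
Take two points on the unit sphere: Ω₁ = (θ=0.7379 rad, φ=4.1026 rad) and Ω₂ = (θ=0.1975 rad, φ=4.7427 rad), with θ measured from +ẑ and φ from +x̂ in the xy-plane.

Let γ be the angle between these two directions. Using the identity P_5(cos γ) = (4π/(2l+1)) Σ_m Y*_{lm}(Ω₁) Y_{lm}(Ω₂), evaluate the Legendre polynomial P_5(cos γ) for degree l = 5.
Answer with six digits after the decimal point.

Term-by-term m-sum for l=5 (normalisation 4π/11 = 1.142397):
  m=-5: (-0.005917+0.063679i) × (+0.000020+0.000133i) = -0.000009+0.000001i  (running Σ = -0.000009+0.000001i)
  m=-4: (-0.169770-0.143704i) × (+0.002118-0.000258i) = -0.000397-0.000261i  (running Σ = -0.000405-0.000260i)
  m=-3: (+0.399852-0.105757i) × (-0.001816-0.019920i) = -0.002833-0.007773i  (running Σ = -0.003238-0.008033i)
  m=-2: (-0.125400+0.342241i) × (-0.120354+0.007305i) = +0.012592-0.042106i  (running Σ = +0.009354-0.050139i)
  m=-1: (+0.045752+0.065491i) × (+0.013243+0.436767i) = -0.027998+0.020850i  (running Σ = -0.018644-0.029289i)
  m=0: (-0.384216-0.000000i) × (+0.680870+0.000000i) = -0.261601-0.000000i  (running Σ = -0.280245-0.029289i)
  m=1: (-0.045752+0.065491i) × (-0.013243+0.436767i) = -0.027998-0.020850i  (running Σ = -0.308243-0.050139i)
  m=2: (-0.125400-0.342241i) × (-0.120354-0.007305i) = +0.012592+0.042106i  (running Σ = -0.295651-0.008033i)
  m=3: (-0.399852-0.105757i) × (+0.001816-0.019920i) = -0.002833+0.007773i  (running Σ = -0.298484-0.000260i)
  m=4: (-0.169770+0.143704i) × (+0.002118+0.000258i) = -0.000397+0.000261i  (running Σ = -0.298881+0.000001i)
  m=5: (+0.005917+0.063679i) × (-0.000020+0.000133i) = -0.000009-0.000001i  (running Σ = -0.298889+0.000000i)
Σ over m = -0.298889+0.000000i; ×(4π/11) → -0.341450+0.000000i. Real part: -0.341450

-0.341450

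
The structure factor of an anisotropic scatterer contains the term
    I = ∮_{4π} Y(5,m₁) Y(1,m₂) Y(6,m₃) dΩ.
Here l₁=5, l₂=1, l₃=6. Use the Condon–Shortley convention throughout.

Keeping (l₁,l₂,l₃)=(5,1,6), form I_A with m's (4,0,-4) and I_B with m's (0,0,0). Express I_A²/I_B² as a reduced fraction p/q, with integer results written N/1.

5/9

l's match ⇒ only the (l;m) 3-j factors differ between A and B.
A: triangle coeff Δ(5,1,6) = 1/858; Σ_t [0,0]: t=0:+1/362880 = 1/362880; (3j)²=10/429 [(5 1 6; 4 0 -4)], sign=+1
B: triangle coeff Δ(5,1,6) = 1/858; Σ_t [0,0]: t=0:+1/14400 = 1/14400; (3j)²=6/143 [(5 1 6; 0 0 0)], sign=+1
I_A²/I_B² = (10/429)/(6/143) = 5/9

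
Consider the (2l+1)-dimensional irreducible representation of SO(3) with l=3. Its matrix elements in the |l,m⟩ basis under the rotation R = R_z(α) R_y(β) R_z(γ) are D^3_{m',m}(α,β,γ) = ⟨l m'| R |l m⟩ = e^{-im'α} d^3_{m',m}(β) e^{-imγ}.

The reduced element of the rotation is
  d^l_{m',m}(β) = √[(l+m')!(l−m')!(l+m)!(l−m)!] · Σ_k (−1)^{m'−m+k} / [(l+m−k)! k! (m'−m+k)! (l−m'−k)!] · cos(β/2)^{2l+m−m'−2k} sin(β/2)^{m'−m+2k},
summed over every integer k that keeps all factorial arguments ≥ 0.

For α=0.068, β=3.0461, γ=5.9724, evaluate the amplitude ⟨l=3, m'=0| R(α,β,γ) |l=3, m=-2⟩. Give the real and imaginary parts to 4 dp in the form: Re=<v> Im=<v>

First d^3_{0,-2}(β=3.0461), then the phase factors e^{-i(0)α} and e^{-i(-2)γ}:
With c≡cos(β/2)=0.047728 and s≡sin(β/2)=0.998860, N=[6·6·1·120]^{1/2}=65.726707
k: max(0,(-2)−(0))=0 … min(3+(-2),3−(0))=1
  k=0: (−1)^2·65.7267/(12)·0.0477^4·0.9989^2 = +0.000028
  k=1: (−1)^3·65.7267/(12)·0.0477^2·0.9989^4 = -0.012420
d^3_{0,-2}(3.0461) = +0.000028 -0.012420 = -0.012392
Phases: e^{-i·(0)·0.0680}=+1.000000+0.000000i, e^{-i·(-2)·5.9724}=+0.812965-0.582313i ⇒ D=-0.010074+0.007216i

Re=-0.0101 Im=0.0072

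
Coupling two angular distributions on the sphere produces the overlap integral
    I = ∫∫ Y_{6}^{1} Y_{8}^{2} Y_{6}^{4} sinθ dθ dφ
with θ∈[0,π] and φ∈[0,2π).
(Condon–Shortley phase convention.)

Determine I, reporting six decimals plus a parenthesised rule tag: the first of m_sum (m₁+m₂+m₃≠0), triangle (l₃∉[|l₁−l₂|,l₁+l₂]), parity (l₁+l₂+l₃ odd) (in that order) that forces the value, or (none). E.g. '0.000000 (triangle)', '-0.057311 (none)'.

1 + 2 + 4 = 7 ≠ 0: azimuthal integral kills it; I = 0

0.000000 (m_sum)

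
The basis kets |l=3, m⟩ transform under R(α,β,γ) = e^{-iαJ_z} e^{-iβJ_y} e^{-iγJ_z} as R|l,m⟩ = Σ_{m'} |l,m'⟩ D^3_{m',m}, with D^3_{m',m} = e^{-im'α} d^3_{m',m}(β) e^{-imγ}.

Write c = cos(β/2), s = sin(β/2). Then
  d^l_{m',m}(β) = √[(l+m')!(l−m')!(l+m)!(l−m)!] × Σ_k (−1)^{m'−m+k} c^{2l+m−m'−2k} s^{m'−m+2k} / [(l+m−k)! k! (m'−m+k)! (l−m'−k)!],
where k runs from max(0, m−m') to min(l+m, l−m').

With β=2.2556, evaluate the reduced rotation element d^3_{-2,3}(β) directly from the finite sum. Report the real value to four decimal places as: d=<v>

d^3_{-2,3}(β=2.2556) via the finite sum:
With c≡cos(β/2)=0.428648 and s≡sin(β/2)=0.903471, N=[1·120·720·1]^{1/2}=293.938769
k∈{5} keeps every argument non-negative
  k=5: (−1)^0·293.9388/(120)·0.4286^1·0.9035^5 = +0.632046
d^3_{-2,3}(2.2556) = +0.632046

d=0.6320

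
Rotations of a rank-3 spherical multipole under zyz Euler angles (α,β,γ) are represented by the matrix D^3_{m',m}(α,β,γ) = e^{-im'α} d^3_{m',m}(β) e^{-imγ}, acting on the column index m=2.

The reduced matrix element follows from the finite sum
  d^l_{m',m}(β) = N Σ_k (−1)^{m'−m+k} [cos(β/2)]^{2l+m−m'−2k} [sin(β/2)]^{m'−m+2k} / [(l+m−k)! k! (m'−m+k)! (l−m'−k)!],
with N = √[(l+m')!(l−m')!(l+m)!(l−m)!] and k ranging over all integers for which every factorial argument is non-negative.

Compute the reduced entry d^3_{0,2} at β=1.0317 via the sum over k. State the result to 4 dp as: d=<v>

d^3_{0,2}(β=1.0317) via the finite sum:
c=cos(1.031700/2)=0.869874, s=sin(1.031700/2)=0.493274; N=√[6·6·120·1]=65.726707
Admissible k: 2..3 (factorial args all ≥0)
  k=2: (−1)^0·65.7267/(12)·0.8699^4·0.4933^2 = +0.763067
  k=3: (−1)^1·65.7267/(12)·0.8699^2·0.4933^4 = -0.245373
d^3_{0,2}(1.0317) = +0.763067 -0.245373 = +0.517694

d=0.5177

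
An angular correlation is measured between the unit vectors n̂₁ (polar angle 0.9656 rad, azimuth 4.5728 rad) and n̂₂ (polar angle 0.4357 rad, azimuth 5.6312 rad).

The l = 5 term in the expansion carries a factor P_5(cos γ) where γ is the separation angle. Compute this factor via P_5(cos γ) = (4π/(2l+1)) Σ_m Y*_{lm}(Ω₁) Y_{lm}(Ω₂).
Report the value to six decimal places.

-0.342005

Term-by-term m-sum for l=5 (normalisation 4π/11 = 1.142397):
  [-5]  conj(Y_{5,-5})(Ω₁) = -0.11220 - 0.13377j ; Y_{5,-5}(Ω₂) = -0.00617 - 0.00073j ; Δ = 0.00059 + 0.00091j
  [-4]  conj(Y_{5,-4})(Ω₁) = 0.32394 - 0.20235j ; Y_{5,-4}(Ω₂) = -0.03635 + 0.02147j ; Δ = -0.00743 + 0.01431j
  [-3]  conj(Y_{5,-3})(Ω₁) = 0.14968 + 0.33630j ; Y_{5,-3}(Ω₂) = -0.06250 + 0.15417j ; Δ = -0.06120 + 0.00206j
  [-2]  conj(Y_{5,-2})(Ω₁) = 0.01817 - 0.00521j ; Y_{5,-2}(Ω₂) = 0.10576 + 0.38691j ; Δ = 0.00394 + 0.00648j
  [-1]  conj(Y_{5,-1})(Ω₁) = 0.04879 + 0.34727j ; Y_{5,-1}(Ω₂) = 0.39528 + 0.30173j ; Δ = -0.08550 + 0.15199j
  [+0]  conj(Y_{5,0})(Ω₁) = -0.07033 + 0.00000j ; Y_{5,0}(Ω₂) = 0.00254 + 0.00000j ; Δ = -0.00018 + 0.00000j
  [+1]  conj(Y_{5,1})(Ω₁) = -0.04879 + 0.34727j ; Y_{5,1}(Ω₂) = -0.39528 + 0.30173j ; Δ = -0.08550 - 0.15199j
  [+2]  conj(Y_{5,2})(Ω₁) = 0.01817 + 0.00521j ; Y_{5,2}(Ω₂) = 0.10576 - 0.38691j ; Δ = 0.00394 - 0.00648j
  [+3]  conj(Y_{5,3})(Ω₁) = -0.14968 + 0.33630j ; Y_{5,3}(Ω₂) = 0.06250 + 0.15417j ; Δ = -0.06120 - 0.00206j
  [+4]  conj(Y_{5,4})(Ω₁) = 0.32394 + 0.20235j ; Y_{5,4}(Ω₂) = -0.03635 - 0.02147j ; Δ = -0.00743 - 0.01431j
  [+5]  conj(Y_{5,5})(Ω₁) = 0.11220 - 0.13377j ; Y_{5,5}(Ω₂) = 0.00617 - 0.00073j ; Δ = 0.00059 - 0.00091j
Total Σ_m = -0.29938 - 0.00000j. Multiply by 1.142397: -0.34201 - 0.00000j. P_5(cos γ) = -0.342005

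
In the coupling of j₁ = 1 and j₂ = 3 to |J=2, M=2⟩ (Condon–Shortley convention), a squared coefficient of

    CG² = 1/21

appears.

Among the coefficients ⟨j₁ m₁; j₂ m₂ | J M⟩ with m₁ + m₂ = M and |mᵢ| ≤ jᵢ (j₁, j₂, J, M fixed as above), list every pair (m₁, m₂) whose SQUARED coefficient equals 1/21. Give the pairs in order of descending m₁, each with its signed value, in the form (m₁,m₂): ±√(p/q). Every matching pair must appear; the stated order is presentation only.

(1,1): +√(1/21)

Admissible pairs with m₁+m₂ = M = 2: (-1,3), (0,2), (1,1)
  (m₁,m₂)=(1,1): CG² = 1/21, CG = +√(1/21)   ← matches the target
  (m₁,m₂)=(0,2): CG² = 5/21, CG = −√(5/21)
  (m₁,m₂)=(-1,3): CG² = 5/7, CG = +√(5/7)
Pairs with CG² = 1/21: (1,1): +√(1/21)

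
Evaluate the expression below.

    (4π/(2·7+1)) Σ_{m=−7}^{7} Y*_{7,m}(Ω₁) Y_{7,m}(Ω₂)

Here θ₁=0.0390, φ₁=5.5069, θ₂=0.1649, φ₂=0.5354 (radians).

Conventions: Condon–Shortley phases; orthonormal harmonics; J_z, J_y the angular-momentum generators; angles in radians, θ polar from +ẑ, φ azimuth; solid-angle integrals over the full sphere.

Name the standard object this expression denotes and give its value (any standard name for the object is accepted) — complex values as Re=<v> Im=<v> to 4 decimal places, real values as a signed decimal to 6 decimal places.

This sum is the spherical-harmonic addition theorem: it equals the Legendre polynomial P_l(cos γ) of the angle γ between the two directions.
Addition theorem: P_7(cos γ) = (4π/15) Σ_m Y*_{lm}(Ω₁) Y_{lm}(Ω₂), m = −7…7:
  m=-7: (+0.000000+0.000000i) × (-0.000001+0.000001i) = -0.000000-0.000000i  (running Σ = -0.000000-0.000000i)
  m=-6: (-0.000000+0.000000i) × (-0.000036+0.000003i) = -0.000000-0.000000i  (running Σ = -0.000000-0.000000i)
  m=-5: (-0.000000+0.000000i) × (-0.000456-0.000228i) = +0.000000-0.000000i  (running Σ = +0.000000-0.000000i)
  m=-4: (-0.000017-0.000001i) × (-0.002741-0.004268i) = +0.000000+0.000000i  (running Σ = +0.000000+0.000000i)
  m=-3: (-0.000359-0.000379i) × (-0.001285-0.036277i) = -0.000013+0.000014i  (running Σ = -0.000013+0.000014i)
  m=-2: (+0.000207-0.011343i) × (+0.086455-0.158256i) = -0.001777-0.001013i  (running Σ = -0.001790-0.001000i)
  m=-1: (+0.112564-0.110531i) × (+0.477281-0.283120i) = +0.022431-0.084623i  (running Σ = +0.020641-0.085623i)
  m=0: (+1.069406-0.000000i) × (+0.714162+0.000000i) = +0.763729+0.000000i  (running Σ = +0.784370-0.085623i)
  m=1: (-0.112564-0.110531i) × (-0.477281-0.283120i) = +0.022431+0.084623i  (running Σ = +0.806801-0.001000i)
  m=2: (+0.000207+0.011343i) × (+0.086455+0.158256i) = -0.001777+0.001013i  (running Σ = +0.805024+0.000014i)
  m=3: (+0.000359-0.000379i) × (+0.001285-0.036277i) = -0.000013-0.000014i  (running Σ = +0.805010+0.000000i)
  m=4: (-0.000017+0.000001i) × (-0.002741+0.004268i) = +0.000000-0.000000i  (running Σ = +0.805010-0.000000i)
  m=5: (+0.000000+0.000000i) × (+0.000456-0.000228i) = +0.000000+0.000000i  (running Σ = +0.805010-0.000000i)
  m=6: (-0.000000-0.000000i) × (-0.000036-0.000003i) = -0.000000+0.000000i  (running Σ = +0.805010-0.000000i)
  m=7: (-0.000000+0.000000i) × (+0.000001+0.000001i) = -0.000000+0.000000i  (running Σ = +0.805010+0.000000i)
Σ over m = +0.805010+0.000000i; ×(4π/15) → +0.674404+0.000000i. Real part: 0.674404

Legendre polynomial (addition theorem), +0.674404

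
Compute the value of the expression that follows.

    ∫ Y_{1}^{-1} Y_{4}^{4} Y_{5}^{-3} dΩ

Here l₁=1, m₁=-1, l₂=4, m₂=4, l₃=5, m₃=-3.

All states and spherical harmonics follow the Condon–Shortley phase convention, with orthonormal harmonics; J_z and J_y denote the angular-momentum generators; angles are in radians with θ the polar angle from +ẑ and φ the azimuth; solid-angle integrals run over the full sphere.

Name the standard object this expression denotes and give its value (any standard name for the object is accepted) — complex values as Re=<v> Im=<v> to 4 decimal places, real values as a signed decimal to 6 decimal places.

This is a Gaunt coefficient — the integral of a triple product of spherical harmonics over the sphere.
Checks pass: Σm=0; 10 even; l₃=5∈[3,5].
(2·1+1)(2·4+1)(2·5+1) = 297
Δ: 0! 2! 8! / 11! → 1/495
sum: t=0:+1/576 = 1/576
3j²(1 4 5; 0 0 0) = Δ·Π!·Σ² = 5/99  (sign -1)
sum: t=0:+1/80640 = 1/80640
3j²(1 4 5; -1 4 -3) = Δ·Π!·Σ² = 1/495  (sign +1)
combine: 4πI² = 297·5/99·1/495 = 1/33
take √, sign -1: I = -0.04910640

Gaunt coefficient, -0.049106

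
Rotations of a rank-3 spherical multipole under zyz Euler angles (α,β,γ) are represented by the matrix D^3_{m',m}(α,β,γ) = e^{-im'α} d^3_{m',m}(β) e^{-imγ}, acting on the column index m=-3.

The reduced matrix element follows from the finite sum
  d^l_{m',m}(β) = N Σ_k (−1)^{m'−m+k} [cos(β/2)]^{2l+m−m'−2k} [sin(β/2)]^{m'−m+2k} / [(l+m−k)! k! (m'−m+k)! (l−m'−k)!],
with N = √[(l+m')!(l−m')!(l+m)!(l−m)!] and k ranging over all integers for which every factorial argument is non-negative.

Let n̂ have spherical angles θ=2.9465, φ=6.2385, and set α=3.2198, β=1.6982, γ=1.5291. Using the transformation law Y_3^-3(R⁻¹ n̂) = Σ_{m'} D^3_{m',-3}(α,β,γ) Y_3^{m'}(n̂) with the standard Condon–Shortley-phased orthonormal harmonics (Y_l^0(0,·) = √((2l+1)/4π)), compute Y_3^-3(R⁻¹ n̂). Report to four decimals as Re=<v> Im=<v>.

Re=-0.0809 Im=-0.4065

Need the full column D^3_{m',-3} for m'=−3..3 at α=3.2198, β=1.6982, γ=1.5291.
cos(β/2)=0.660659, sin(β/2)=0.750686
d^3_{-3,-3}: single k=0 term ⇒ +0.083150;  D = -0.009090+0.082652i
d^3_{-2,-3}: single k=0 term ⇒ -0.231431;  D = -0.007249+0.231317i
d^3_{-1,-3}: single k=0 term ⇒ +0.415788;  D = +0.019486+0.415331i
d^3_{0,-3}: single k=0 term ⇒ -0.545535;  D = +0.068063+0.541272i
d^3_{1,-3}: single k=0 term ⇒ +0.536826;  D = +0.108385+0.525771i
d^3_{2,-3}: single k=0 term ⇒ -0.385785;  D = +0.107171+0.370600i
d^3_{3,-3}: single k=0 term ⇒ +0.178958;  D = +0.062994+0.167504i
Y_3^{m'}(θ=2.9465,φ=6.2385) and Σ D·Y over m':
  (-0.0091+0.0827i)·(+0.0030+0.0004i)  (-0.0072+0.2313i)·(-0.0375-0.0034i)  (+0.0195+0.4153i)·(+0.2386+0.0107i)  (+0.0681+0.5413i)·(-0.6634+0.0000i)  (+0.1084+0.5258i)·(-0.2386+0.0107i)  (+0.1072+0.3706i)·(-0.0375+0.0034i)  (+0.0630+0.1675i)·(-0.0030+0.0004i)
Y_3^-3(R⁻¹ n̂) = -0.080941-0.406505i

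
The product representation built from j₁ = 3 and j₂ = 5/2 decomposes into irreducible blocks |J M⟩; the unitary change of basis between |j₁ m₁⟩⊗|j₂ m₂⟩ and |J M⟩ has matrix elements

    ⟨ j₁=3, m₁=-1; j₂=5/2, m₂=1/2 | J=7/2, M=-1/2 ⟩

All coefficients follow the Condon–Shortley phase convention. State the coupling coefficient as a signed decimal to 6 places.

-0.125988  (= −√(1/63))

triangle: 2!*4!*3!/10! = 288/3628800
(j±m)!: 2!*4!*3!*2!*3!*4! = 82944
prefactor² = (2J+1)*Δ*N² = 9216/175
  k=0: +1/(0!*2!*4!*3!*0!*0!) = 1/288
  k=1: −1/(1!*1!*3!*2!*1!*1!) = -1/12
  k=2: +1/(2!*0!*2!*1!*2!*2!) = 1/16
Σ = -5/288  ⇒  CG² = 9216/175*(-5/288)² = 1/63
CG = −√(1/63) = -0.125988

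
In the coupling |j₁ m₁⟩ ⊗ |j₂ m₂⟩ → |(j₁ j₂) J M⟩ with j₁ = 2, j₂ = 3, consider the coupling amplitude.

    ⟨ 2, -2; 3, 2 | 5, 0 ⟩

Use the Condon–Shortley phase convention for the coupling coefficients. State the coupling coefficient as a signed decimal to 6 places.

+0.154303

j₁+j₂−J=0  J+j₁−j₂=4  J−j₁+j₂=6  j₁+j₂+J+1=11
(j₁±m₁, j₂±m₂, J±M) = (0,4,5,1,5,5)
P² = 1382400/7
sum k=0..0:
  [0] +1/2880 = 1/2880
S = 1/2880
C² = P²·S² = 1/42 ; C = +0.154303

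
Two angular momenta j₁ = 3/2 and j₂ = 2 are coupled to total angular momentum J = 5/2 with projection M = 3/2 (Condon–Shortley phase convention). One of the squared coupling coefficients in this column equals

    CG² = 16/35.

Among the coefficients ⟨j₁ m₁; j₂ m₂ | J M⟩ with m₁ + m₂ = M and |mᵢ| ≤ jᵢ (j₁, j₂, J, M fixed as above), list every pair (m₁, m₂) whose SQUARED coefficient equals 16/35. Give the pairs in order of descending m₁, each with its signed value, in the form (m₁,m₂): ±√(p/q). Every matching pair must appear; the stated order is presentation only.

Admissible pairs with m₁+m₂ = M = 3/2: (-1/2,2), (1/2,1), (3/2,0)
  (m₁,m₂)=(3/2,0): CG² = 18/35, CG = +√(18/35)
  (m₁,m₂)=(1/2,1): CG² = 1/35, CG = −√(1/35)
  (m₁,m₂)=(-1/2,2): CG² = 16/35, CG = −√(16/35)   ← matches the target
Pairs with CG² = 16/35: (-1/2,2): −√(16/35)

(-1/2,2): −√(16/35)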